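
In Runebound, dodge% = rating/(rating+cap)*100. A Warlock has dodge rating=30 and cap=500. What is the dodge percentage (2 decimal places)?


dodge% = 30 / (30 + 500) * 100
= 30 / 530 * 100
= 0.056604 * 100
= 5.66%

5.66%


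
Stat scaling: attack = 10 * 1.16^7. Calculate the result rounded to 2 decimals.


value = base * growth^level
= 10 * 1.16^7
= 10 * 2.82622
= 28.26

28.26 attack


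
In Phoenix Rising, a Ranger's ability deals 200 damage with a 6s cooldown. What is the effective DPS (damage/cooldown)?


DPS = damage / cooldown
= 200 / 6
= 33.33

33.33 DPS


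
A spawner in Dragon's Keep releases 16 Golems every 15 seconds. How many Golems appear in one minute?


Spawns per minute = count * (60 / interval)
= 16 * (60 / 15)
= 16 * 4.0
= 64.0

64.0 per minute


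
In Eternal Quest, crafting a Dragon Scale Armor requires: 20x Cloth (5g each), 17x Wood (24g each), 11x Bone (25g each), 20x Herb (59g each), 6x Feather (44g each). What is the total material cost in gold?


Cost breakdown:
  Cloth: 20 * 5 = 100
  Wood: 17 * 24 = 408
  Bone: 11 * 25 = 275
  Herb: 20 * 59 = 1180
  Feather: 6 * 44 = 264
Total = 100 + 408 + 275 + 1180 + 264 = 2227

2227 gold


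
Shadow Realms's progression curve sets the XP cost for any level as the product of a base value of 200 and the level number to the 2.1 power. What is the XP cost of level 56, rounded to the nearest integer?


XP = 200 * level^2.1
Substitute level = 56:
XP = 200 * 56^2.1
= 200 * 4690.2377
= 938048

938048 XP


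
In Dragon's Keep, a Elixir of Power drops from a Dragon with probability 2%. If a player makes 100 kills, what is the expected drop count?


Expected drops = kills * (drop_rate / 100)
= 100 * (2 / 100)
= 100 * 0.02
= 2.0

2.0 drops


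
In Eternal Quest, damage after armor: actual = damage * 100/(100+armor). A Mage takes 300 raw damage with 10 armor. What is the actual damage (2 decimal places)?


actual = 300 * 100 / (100 + 10)
= 300 * 100 / 110
= 30000 / 110
= 272.73

272.73 damage


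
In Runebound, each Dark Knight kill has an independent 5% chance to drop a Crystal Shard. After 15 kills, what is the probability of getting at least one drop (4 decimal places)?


P(at least one) = 1 - P(none) = 1 - (1-p)^n
p = 5/100 = 0.05
1 - p = 0.95
(1 - p)^15 = 0.95^15 = 0.463291
P(at least one) = 1 - 0.463291 = 0.5367

0.5367


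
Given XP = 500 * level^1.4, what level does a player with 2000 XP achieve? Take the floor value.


XP = 500 * level^1.4, so level = (XP / 500)^(1/1.4)
= (2000 / 500)^(1/1.4)
= 4.0^0.7143
= 2.6918
Floor: level = 2

level 2


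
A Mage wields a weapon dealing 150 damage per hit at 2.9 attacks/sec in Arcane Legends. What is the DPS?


DPS = damage * attack_speed
= 150 * 2.9
= 435.0

435.0 DPS


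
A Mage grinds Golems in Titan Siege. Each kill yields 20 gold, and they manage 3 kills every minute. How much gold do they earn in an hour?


Gold per minute = 20 * 3 = 60
Gold per hour = 60 * 60 = 3600

3600 gold/hour


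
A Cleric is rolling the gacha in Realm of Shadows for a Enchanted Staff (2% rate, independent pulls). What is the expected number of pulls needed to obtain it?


Expected pulls for a geometric distribution = 1/p = 100 / rate%
= 100 / 2
= 50.0

50.0 pulls


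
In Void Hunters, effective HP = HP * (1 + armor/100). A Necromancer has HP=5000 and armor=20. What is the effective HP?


EHP = 5000 * (1 + 20/100)
= 5000 * (1 + 0.2)
= 5000 * 1.2
= 6000.0

6000.0 EHP


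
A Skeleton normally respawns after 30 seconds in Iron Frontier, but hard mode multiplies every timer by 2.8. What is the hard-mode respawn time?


Respawn time = base * multiplier
= 30 * 2.8
= 84.0 seconds

84.0 seconds


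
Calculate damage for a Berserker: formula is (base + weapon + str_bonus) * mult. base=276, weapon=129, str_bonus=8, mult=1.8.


Sum base + weapon + str = 276 + 129 + 8 = 413
Multiply by 1.8:
413 * 1.8 = 743.4

743.4 damage


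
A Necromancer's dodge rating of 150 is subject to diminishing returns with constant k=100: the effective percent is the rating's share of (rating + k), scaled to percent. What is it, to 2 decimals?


effective% = rating / (rating + k) * 100
= 150 / (150 + 100) * 100
= 150 / 250 * 100
= 0.6 * 100
= 60.00%

60.00%


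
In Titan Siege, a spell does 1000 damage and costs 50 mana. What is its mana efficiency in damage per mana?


Efficiency = damage / mana
= 1000 / 50
= 20.00

20.00 dmg/mana


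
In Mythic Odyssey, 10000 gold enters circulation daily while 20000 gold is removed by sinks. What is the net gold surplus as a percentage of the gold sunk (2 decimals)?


Net gold = 10000 - 20000 = -10000
Inflation rate = net / sunk * 100 = -10000 / 20000 * 100
= -0.5 * 100
= -50.00%

-50.00%


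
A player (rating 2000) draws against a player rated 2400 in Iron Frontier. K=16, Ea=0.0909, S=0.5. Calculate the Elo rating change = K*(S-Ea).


Elo update: delta = K * (S - Ea), where S = 0.5 (draws)
S - Ea = 0.5 - 0.0909 = 0.4091
Rating change = 16 * 0.4091
= 6.55

6.55 rating points


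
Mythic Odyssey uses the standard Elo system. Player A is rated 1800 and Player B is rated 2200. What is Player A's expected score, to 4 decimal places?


Elo expected score: Ea = 1/(1 + 10^((Rb-Ra)/400))
Rb - Ra = 2200 - 1800 = 400
(Rb-Ra)/400 = 400/400 = 1.0
10^1.0 = 10.0
Ea = 1/(1 + 10.0) = 1/11.0 = 0.0909

0.0909


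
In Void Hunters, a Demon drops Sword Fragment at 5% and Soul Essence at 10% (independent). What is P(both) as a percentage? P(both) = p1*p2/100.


For independent events, P(both) = P(A) * P(B)
= 5% * 10%
= 50 / 100 %
= 0.5%

0.5%


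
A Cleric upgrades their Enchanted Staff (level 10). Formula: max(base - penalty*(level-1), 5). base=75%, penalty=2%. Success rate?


raw_rate = 75 - 2 * (10 - 1)
= 75 - 2 * 9
= 75 - 18
= 57
Apply floor: max(57, 5) = 57%

57%


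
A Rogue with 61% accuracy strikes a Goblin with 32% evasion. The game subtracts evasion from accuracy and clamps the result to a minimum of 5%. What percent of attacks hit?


accuracy - evasion = 61 - 32 = 29
Apply floor: max(29, 5) = 29
Hit chance = 29%

29%


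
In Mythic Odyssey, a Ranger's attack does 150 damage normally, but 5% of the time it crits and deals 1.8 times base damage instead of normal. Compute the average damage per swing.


E[dmg] = base * (1 + crit_chance * (crit_mult - 1))
cc as decimal = 5/100 = 0.05
cm - 1 = 1.8 - 1 = 0.8
Bonus factor = 0.05 * 0.8 = 0.04
Total multiplier = 1 + 0.04 = 1.04
Expected damage = 150 * 1.04 = 156.00

156.00 damage


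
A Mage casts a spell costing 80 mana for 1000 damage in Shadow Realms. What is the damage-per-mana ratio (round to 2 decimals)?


Efficiency = damage / mana
= 1000 / 80
= 12.50

12.50 dmg/mana


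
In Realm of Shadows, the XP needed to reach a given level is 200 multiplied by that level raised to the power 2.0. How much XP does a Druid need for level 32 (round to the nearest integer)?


XP = 200 * level^2.0
Substitute level = 32:
XP = 200 * 32^2.0
= 200 * 1024.0
= 204800

204800 XP


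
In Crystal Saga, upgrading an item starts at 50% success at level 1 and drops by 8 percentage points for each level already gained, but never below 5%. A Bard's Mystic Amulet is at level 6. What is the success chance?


raw_rate = 50 - 8 * (6 - 1)
= 50 - 8 * 5
= 50 - 40
= 10
Apply floor: max(10, 5) = 10%

10%


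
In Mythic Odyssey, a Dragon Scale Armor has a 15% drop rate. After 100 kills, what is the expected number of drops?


Expected drops = kills * (drop_rate / 100)
= 100 * (15 / 100)
= 100 * 0.15
= 15.0

15.0 drops


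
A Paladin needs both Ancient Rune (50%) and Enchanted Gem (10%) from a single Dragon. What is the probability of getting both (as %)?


For independent events, P(both) = P(A) * P(B)
= 50% * 10%
= 500 / 100 %
= 5.0%

5.0%


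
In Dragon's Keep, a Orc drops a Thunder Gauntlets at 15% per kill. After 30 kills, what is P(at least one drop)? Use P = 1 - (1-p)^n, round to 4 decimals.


P(at least one) = 1 - P(none) = 1 - (1-p)^n
p = 15/100 = 0.15
1 - p = 0.85
(1 - p)^30 = 0.85^30 = 0.007631
P(at least one) = 1 - 0.007631 = 0.9924

0.9924


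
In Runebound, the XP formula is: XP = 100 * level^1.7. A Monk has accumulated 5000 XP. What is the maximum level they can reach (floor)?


XP = 100 * level^1.7, so level = (XP / 100)^(1/1.7)
= (5000 / 100)^(1/1.7)
= 50.0^0.5882
= 9.9861
Floor: level = 9

level 9


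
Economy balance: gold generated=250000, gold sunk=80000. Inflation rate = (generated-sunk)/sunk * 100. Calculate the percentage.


Net gold = 250000 - 80000 = 170000
Inflation rate = net / sunk * 100 = 170000 / 80000 * 100
= 2.125 * 100
= 212.50%

212.50%


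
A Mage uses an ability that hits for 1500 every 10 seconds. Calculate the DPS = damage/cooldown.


DPS = damage / cooldown
= 1500 / 10
= 150.00

150.00 DPS


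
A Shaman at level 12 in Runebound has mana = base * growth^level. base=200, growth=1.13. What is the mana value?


value = base * growth^level
= 200 * 1.13^12
= 200 * 4.334523
= 866.90

866.90 mana


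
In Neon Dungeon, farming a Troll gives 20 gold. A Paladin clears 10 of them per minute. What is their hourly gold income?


Gold per minute = 20 * 10 = 200
Gold per hour = 200 * 60 = 12000

12000 gold/hour


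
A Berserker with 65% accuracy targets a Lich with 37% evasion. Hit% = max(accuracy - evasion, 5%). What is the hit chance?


accuracy - evasion = 65 - 37 = 28
Apply floor: max(28, 5) = 28
Hit chance = 28%

28%


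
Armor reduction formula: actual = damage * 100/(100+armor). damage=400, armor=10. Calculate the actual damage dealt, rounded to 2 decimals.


actual = 400 * 100 / (100 + 10)
= 400 * 100 / 110
= 40000 / 110
= 363.64

363.64 damage


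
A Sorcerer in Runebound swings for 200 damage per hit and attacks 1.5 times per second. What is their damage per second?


DPS = damage * attack_speed
= 200 * 1.5
= 300.0

300.0 DPS


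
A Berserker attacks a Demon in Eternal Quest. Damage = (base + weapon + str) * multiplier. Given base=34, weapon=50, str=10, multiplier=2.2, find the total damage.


Sum base + weapon + str = 34 + 50 + 10 = 94
Multiply by 2.2:
94 * 2.2 = 206.8

206.8 damage


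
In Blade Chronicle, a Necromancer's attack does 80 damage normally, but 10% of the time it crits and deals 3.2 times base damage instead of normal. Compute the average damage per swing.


E[dmg] = base * (1 + crit_chance * (crit_mult - 1))
cc as decimal = 10/100 = 0.1
cm - 1 = 3.2 - 1 = 2.2
Bonus factor = 0.1 * 2.2 = 0.22
Total multiplier = 1 + 0.22 = 1.22
Expected damage = 80 * 1.22 = 97.60

97.60 damage


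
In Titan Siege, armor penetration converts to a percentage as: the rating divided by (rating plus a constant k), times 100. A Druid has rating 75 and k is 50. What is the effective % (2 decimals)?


effective% = rating / (rating + k) * 100
= 75 / (75 + 50) * 100
= 75 / 125 * 100
= 0.6 * 100
= 60.00%

60.00%


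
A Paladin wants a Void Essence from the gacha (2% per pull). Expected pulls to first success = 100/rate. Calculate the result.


Expected pulls for a geometric distribution = 1/p = 100 / rate%
= 100 / 2
= 50.0

50.0 pulls


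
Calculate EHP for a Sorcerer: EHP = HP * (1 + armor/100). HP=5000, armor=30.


EHP = 5000 * (1 + 30/100)
= 5000 * (1 + 0.3)
= 5000 * 1.3
= 6500.0

6500.0 EHP


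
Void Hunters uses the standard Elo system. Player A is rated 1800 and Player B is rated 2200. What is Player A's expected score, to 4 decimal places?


Elo expected score: Ea = 1/(1 + 10^((Rb-Ra)/400))
Rb - Ra = 2200 - 1800 = 400
(Rb-Ra)/400 = 400/400 = 1.0
10^1.0 = 10.0
Ea = 1/(1 + 10.0) = 1/11.0 = 0.0909

0.0909


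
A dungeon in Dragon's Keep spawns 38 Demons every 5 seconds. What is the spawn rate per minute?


Spawns per minute = count * (60 / interval)
= 38 * (60 / 5)
= 38 * 12.0
= 456.0

456.0 per minute


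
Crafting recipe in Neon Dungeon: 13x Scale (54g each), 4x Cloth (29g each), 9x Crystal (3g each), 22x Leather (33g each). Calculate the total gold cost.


Cost breakdown:
  Scale: 13 * 54 = 702
  Cloth: 4 * 29 = 116
  Crystal: 9 * 3 = 27
  Leather: 22 * 33 = 726
Total = 702 + 116 + 27 + 726 = 1571

1571 gold


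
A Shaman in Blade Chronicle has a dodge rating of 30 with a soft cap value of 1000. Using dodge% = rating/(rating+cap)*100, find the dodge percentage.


dodge% = 30 / (30 + 1000) * 100
= 30 / 1030 * 100
= 0.029126 * 100
= 2.91%

2.91%


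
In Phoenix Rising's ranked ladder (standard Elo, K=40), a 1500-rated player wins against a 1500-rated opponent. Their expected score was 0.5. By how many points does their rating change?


Elo update: delta = K * (S - Ea), where S = 1 (wins)
S - Ea = 1 - 0.5 = 0.5
Rating change = 40 * 0.5
= 20.00

20.00 rating points


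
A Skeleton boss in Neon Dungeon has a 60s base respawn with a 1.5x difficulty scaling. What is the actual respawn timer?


Respawn time = base * multiplier
= 60 * 1.5
= 90.0 seconds

90.0 seconds


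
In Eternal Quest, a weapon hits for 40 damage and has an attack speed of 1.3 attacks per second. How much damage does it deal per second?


DPS = damage * attack_speed
= 40 * 1.3
= 52.0

52.0 DPS


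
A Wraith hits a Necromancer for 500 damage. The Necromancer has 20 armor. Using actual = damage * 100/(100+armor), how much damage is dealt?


actual = 500 * 100 / (100 + 20)
= 500 * 100 / 120
= 50000 / 120
= 416.67

416.67 damage


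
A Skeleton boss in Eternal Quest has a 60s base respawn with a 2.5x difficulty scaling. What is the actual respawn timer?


Respawn time = base * multiplier
= 60 * 2.5
= 150.0 seconds

150.0 seconds


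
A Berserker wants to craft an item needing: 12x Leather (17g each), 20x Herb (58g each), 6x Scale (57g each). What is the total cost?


Cost breakdown:
  Leather: 12 * 17 = 204
  Herb: 20 * 58 = 1160
  Scale: 6 * 57 = 342
Total = 204 + 1160 + 342 = 1706

1706 gold


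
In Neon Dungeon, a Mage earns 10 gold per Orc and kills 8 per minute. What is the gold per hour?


Gold per minute = 10 * 8 = 80
Gold per hour = 80 * 60 = 4800

4800 gold/hour


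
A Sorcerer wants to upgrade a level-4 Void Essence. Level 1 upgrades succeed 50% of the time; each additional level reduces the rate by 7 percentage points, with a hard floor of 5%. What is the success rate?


raw_rate = 50 - 7 * (4 - 1)
= 50 - 7 * 3
= 50 - 21
= 29
Apply floor: max(29, 5) = 29%

29%


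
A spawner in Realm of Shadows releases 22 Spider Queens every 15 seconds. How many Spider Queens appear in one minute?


Spawns per minute = count * (60 / interval)
= 22 * (60 / 15)
= 22 * 4.0
= 88.0

88.0 per minute


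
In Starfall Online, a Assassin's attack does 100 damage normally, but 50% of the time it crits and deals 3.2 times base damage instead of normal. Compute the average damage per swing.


E[dmg] = base * (1 + crit_chance * (crit_mult - 1))
cc as decimal = 50/100 = 0.5
cm - 1 = 3.2 - 1 = 2.2
Bonus factor = 0.5 * 2.2 = 1.1
Total multiplier = 1 + 1.1 = 2.1
Expected damage = 100 * 2.1 = 210.00

210.00 damage


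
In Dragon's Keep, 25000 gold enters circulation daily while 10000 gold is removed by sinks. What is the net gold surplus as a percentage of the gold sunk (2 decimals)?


Net gold = 25000 - 10000 = 15000
Inflation rate = net / sunk * 100 = 15000 / 10000 * 100
= 1.5 * 100
= 150.00%

150.00%


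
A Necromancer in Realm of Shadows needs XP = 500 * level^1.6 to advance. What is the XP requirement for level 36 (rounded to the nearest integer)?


XP = 500 * level^1.6
Substitute level = 36:
XP = 500 * 36^1.6
= 500 * 309.0893
= 154545

154545 XP


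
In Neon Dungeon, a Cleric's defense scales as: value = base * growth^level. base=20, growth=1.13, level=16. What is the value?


value = base * growth^level
= 20 * 1.13^16
= 20 * 7.067326
= 141.35

141.35 defense


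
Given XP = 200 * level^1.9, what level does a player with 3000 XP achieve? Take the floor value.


XP = 200 * level^1.9, so level = (XP / 200)^(1/1.9)
= (3000 / 200)^(1/1.9)
= 15.0^0.5263
= 4.1591
Floor: level = 4

level 4


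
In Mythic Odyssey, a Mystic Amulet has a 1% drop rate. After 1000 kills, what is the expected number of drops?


Expected drops = kills * (drop_rate / 100)
= 1000 * (1 / 100)
= 1000 * 0.01
= 10.0

10.0 drops


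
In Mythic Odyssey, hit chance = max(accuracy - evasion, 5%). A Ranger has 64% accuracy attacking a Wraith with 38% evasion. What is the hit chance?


accuracy - evasion = 64 - 38 = 26
Apply floor: max(26, 5) = 26
Hit chance = 26%

26%


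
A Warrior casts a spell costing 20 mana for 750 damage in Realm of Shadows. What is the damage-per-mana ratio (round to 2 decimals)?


Efficiency = damage / mana
= 750 / 20
= 37.50

37.50 dmg/mana


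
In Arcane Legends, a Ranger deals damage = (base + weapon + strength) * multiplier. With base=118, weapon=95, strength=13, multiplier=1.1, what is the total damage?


Sum base + weapon + str = 118 + 95 + 13 = 226
Multiply by 1.1:
226 * 1.1 = 248.6

248.6 damage


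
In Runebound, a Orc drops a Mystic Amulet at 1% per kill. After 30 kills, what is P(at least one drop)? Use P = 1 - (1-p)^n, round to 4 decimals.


P(at least one) = 1 - P(none) = 1 - (1-p)^n
p = 1/100 = 0.01
1 - p = 0.99
(1 - p)^30 = 0.99^30 = 0.739700
P(at least one) = 1 - 0.739700 = 0.2603

0.2603


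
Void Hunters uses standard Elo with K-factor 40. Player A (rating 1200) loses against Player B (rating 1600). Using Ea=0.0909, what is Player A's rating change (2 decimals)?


Elo update: delta = K * (S - Ea), where S = 0 (loses)
S - Ea = 0 - 0.0909 = -0.0909
Rating change = 40 * -0.0909
= -3.64

-3.64 rating points


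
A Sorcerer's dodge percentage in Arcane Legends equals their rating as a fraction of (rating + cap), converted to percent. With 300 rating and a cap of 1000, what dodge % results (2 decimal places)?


dodge% = 300 / (300 + 1000) * 100
= 300 / 1300 * 100
= 0.230769 * 100
= 23.08%

23.08%


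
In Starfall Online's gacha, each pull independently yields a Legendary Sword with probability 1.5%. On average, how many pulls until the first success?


Expected pulls for a geometric distribution = 1/p = 100 / rate%
= 100 / 1.5
= 66.67

66.67 pulls


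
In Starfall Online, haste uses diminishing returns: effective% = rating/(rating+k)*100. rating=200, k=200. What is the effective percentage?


effective% = rating / (rating + k) * 100
= 200 / (200 + 200) * 100
= 200 / 400 * 100
= 0.5 * 100
= 50.00%

50.00%


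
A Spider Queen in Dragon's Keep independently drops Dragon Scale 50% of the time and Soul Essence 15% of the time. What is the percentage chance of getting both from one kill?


For independent events, P(both) = P(A) * P(B)
= 50% * 15%
= 750 / 100 %
= 7.5%

7.5%


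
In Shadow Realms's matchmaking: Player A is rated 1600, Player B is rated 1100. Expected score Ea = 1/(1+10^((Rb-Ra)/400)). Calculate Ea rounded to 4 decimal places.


Elo expected score: Ea = 1/(1 + 10^((Rb-Ra)/400))
Rb - Ra = 1100 - 1600 = -500
(Rb-Ra)/400 = -500/400 = -1.25
10^-1.25 = 0.056234
Ea = 1/(1 + 0.056234) = 1/1.056234 = 0.9468

0.9468


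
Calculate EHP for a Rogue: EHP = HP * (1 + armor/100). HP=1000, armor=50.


EHP = 1000 * (1 + 50/100)
= 1000 * (1 + 0.5)
= 1000 * 1.5
= 1500.0

1500.0 EHP


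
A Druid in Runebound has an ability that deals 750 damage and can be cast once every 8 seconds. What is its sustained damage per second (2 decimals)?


DPS = damage / cooldown
= 750 / 8
= 93.75

93.75 DPS


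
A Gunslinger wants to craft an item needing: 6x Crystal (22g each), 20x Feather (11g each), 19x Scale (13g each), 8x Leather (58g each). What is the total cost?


Cost breakdown:
  Crystal: 6 * 22 = 132
  Feather: 20 * 11 = 220
  Scale: 19 * 13 = 247
  Leather: 8 * 58 = 464
Total = 132 + 220 + 247 + 464 = 1063

1063 gold


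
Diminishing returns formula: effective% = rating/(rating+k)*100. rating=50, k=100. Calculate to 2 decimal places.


effective% = rating / (rating + k) * 100
= 50 / (50 + 100) * 100
= 50 / 150 * 100
= 0.333333 * 100
= 33.33%

33.33%


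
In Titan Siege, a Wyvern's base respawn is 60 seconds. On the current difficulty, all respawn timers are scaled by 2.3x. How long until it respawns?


Respawn time = base * multiplier
= 60 * 2.3
= 138.0 seconds

138.0 seconds


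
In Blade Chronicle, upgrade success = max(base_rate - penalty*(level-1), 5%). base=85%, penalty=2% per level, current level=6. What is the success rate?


raw_rate = 85 - 2 * (6 - 1)
= 85 - 2 * 5
= 85 - 10
= 75
Apply floor: max(75, 5) = 75%

75%


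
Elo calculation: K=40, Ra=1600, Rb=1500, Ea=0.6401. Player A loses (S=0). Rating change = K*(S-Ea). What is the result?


Elo update: delta = K * (S - Ea), where S = 0 (loses)
S - Ea = 0 - 0.6401 = -0.6401
Rating change = 40 * -0.6401
= -25.60

-25.60 rating points


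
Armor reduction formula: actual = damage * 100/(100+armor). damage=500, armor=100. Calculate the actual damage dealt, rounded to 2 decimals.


actual = 500 * 100 / (100 + 100)
= 500 * 100 / 200
= 50000 / 200
= 250.00

250.00 damage


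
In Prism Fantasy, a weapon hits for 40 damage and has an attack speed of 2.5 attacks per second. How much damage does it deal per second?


DPS = damage * attack_speed
= 40 * 2.5
= 100.0

100.0 DPS


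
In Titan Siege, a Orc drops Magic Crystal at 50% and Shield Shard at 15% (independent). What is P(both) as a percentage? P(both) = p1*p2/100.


For independent events, P(both) = P(A) * P(B)
= 50% * 15%
= 750 / 100 %
= 7.5%

7.5%


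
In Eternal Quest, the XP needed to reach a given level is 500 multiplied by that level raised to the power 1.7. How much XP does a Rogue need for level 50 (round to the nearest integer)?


XP = 500 * level^1.7
Substitute level = 50:
XP = 500 * 50^1.7
= 500 * 773.1237
= 386562

386562 XP


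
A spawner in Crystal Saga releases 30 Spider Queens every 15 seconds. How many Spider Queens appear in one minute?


Spawns per minute = count * (60 / interval)
= 30 * (60 / 15)
= 30 * 4.0
= 120.0

120.0 per minute


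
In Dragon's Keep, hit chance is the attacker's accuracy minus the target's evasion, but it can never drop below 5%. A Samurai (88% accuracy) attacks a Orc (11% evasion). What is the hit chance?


accuracy - evasion = 88 - 11 = 77
Apply floor: max(77, 5) = 77
Hit chance = 77%

77%


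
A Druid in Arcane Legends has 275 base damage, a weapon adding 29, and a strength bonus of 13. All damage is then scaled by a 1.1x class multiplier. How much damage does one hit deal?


Sum base + weapon + str = 275 + 29 + 13 = 317
Multiply by 1.1:
317 * 1.1 = 348.7

348.7 damage


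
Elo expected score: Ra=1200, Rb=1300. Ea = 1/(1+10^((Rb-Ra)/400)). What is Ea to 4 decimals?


Elo expected score: Ea = 1/(1 + 10^((Rb-Ra)/400))
Rb - Ra = 1300 - 1200 = 100
(Rb-Ra)/400 = 100/400 = 0.25
10^0.25 = 1.778279
Ea = 1/(1 + 1.778279) = 1/2.778279 = 0.3599

0.3599


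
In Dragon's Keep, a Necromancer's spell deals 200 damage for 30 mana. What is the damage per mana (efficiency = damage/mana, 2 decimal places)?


Efficiency = damage / mana
= 200 / 30
= 6.67

6.67 dmg/mana


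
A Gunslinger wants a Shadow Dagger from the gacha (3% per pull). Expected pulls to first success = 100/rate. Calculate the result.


Expected pulls for a geometric distribution = 1/p = 100 / rate%
= 100 / 3
= 33.33

33.33 pulls


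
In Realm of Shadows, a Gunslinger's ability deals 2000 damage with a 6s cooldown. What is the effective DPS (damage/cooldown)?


DPS = damage / cooldown
= 2000 / 6
= 333.33

333.33 DPS


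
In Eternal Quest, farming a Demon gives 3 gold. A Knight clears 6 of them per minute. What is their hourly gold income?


Gold per minute = 3 * 6 = 18
Gold per hour = 18 * 60 = 1080

1080 gold/hour


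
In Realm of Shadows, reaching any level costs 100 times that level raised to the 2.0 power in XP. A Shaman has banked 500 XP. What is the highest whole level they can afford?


XP = 100 * level^2.0, so level = (XP / 100)^(1/2.0)
= (500 / 100)^(1/2.0)
= 5.0^0.5
= 2.2361
Floor: level = 2

level 2


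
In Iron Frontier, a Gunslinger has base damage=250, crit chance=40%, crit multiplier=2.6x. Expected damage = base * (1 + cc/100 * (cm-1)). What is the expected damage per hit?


E[dmg] = base * (1 + crit_chance * (crit_mult - 1))
cc as decimal = 40/100 = 0.4
cm - 1 = 2.6 - 1 = 1.6
Bonus factor = 0.4 * 1.6 = 0.64
Total multiplier = 1 + 0.64 = 1.64
Expected damage = 250 * 1.64 = 410.00

410.00 damage


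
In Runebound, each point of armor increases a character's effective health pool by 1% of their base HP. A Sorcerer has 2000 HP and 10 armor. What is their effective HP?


EHP = 2000 * (1 + 10/100)
= 2000 * (1 + 0.1)
= 2000 * 1.1
= 2200.0

2200.0 EHP


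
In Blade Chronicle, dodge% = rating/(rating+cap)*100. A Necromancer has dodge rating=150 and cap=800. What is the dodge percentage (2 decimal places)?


dodge% = 150 / (150 + 800) * 100
= 150 / 950 * 100
= 0.157895 * 100
= 15.79%

15.79%


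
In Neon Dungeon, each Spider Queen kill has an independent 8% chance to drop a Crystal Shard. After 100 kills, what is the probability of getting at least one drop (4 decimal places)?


P(at least one) = 1 - P(none) = 1 - (1-p)^n
p = 8/100 = 0.08
1 - p = 0.92
(1 - p)^100 = 0.92^100 = 0.000239
P(at least one) = 1 - 0.000239 = 0.9998

0.9998


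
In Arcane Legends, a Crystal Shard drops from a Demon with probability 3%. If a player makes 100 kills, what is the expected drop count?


Expected drops = kills * (drop_rate / 100)
= 100 * (3 / 100)
= 100 * 0.03
= 3.0

3.0 drops


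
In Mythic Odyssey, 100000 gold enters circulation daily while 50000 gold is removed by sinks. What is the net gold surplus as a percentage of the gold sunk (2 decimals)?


Net gold = 100000 - 50000 = 50000
Inflation rate = net / sunk * 100 = 50000 / 50000 * 100
= 1.0 * 100
= 100.00%

100.00%


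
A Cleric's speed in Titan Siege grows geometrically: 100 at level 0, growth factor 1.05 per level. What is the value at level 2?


value = base * growth^level
= 100 * 1.05^2
= 100 * 1.1025
= 110.25

110.25 speed


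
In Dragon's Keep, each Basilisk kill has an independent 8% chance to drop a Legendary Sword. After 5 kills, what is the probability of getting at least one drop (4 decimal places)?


P(at least one) = 1 - P(none) = 1 - (1-p)^n
p = 8/100 = 0.08
1 - p = 0.92
(1 - p)^5 = 0.92^5 = 0.659082
P(at least one) = 1 - 0.659082 = 0.3409

0.3409


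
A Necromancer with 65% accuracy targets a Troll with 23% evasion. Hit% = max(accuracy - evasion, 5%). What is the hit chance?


accuracy - evasion = 65 - 23 = 42
Apply floor: max(42, 5) = 42
Hit chance = 42%

42%


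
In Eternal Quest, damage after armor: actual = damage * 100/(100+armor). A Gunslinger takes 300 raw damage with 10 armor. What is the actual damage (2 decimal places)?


actual = 300 * 100 / (100 + 10)
= 300 * 100 / 110
= 30000 / 110
= 272.73

272.73 damage


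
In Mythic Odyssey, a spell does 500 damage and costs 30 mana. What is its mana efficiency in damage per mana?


Efficiency = damage / mana
= 500 / 30
= 16.67

16.67 dmg/mana


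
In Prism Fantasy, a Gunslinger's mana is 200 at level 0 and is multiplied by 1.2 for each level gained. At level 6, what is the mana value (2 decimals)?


value = base * growth^level
= 200 * 1.2^6
= 200 * 2.985984
= 597.20

597.20 mana


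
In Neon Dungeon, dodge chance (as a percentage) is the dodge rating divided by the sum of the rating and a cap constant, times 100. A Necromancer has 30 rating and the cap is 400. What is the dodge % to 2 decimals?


dodge% = 30 / (30 + 400) * 100
= 30 / 430 * 100
= 0.069767 * 100
= 6.98%

6.98%


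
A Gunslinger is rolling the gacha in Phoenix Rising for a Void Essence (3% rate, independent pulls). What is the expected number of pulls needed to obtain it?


Expected pulls for a geometric distribution = 1/p = 100 / rate%
= 100 / 3
= 33.33

33.33 pulls


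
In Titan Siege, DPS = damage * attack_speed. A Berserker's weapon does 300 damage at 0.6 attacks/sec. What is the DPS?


DPS = damage * attack_speed
= 300 * 0.6
= 180.0

180.0 DPS


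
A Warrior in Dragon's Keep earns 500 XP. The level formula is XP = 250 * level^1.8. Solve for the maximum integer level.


XP = 250 * level^1.8, so level = (XP / 250)^(1/1.8)
= (500 / 250)^(1/1.8)
= 2.0^0.5556
= 1.4697
Floor: level = 1

level 1


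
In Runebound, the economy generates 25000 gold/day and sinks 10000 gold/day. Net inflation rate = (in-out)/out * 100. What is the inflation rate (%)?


Net gold = 25000 - 10000 = 15000
Inflation rate = net / sunk * 100 = 15000 / 10000 * 100
= 1.5 * 100
= 150.00%

150.00%


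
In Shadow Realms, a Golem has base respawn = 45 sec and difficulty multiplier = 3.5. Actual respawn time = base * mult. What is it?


Respawn time = base * multiplier
= 45 * 3.5
= 157.5 seconds

157.5 seconds


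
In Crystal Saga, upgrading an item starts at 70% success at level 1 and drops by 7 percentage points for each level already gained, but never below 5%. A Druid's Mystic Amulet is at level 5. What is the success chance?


raw_rate = 70 - 7 * (5 - 1)
= 70 - 7 * 4
= 70 - 28
= 42
Apply floor: max(42, 5) = 42%

42%


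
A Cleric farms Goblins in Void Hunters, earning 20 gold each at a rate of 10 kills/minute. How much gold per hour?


Gold per minute = 20 * 10 = 200
Gold per hour = 200 * 60 = 12000

12000 gold/hour


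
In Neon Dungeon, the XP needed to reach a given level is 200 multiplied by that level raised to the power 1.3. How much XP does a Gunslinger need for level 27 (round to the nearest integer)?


XP = 200 * level^1.3
Substitute level = 27:
XP = 200 * 27^1.3
= 200 * 72.5726
= 14515

14515 XP


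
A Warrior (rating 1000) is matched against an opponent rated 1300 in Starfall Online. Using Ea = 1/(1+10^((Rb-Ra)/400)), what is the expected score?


Elo expected score: Ea = 1/(1 + 10^((Rb-Ra)/400))
Rb - Ra = 1300 - 1000 = 300
(Rb-Ra)/400 = 300/400 = 0.75
10^0.75 = 5.623413
Ea = 1/(1 + 5.623413) = 1/6.623413 = 0.1510

0.1510


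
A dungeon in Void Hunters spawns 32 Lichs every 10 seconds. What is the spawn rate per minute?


Spawns per minute = count * (60 / interval)
= 32 * (60 / 10)
= 32 * 6.0
= 192.0

192.0 per minute


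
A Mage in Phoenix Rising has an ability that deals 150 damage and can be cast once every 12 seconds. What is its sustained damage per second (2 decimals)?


DPS = damage / cooldown
= 150 / 12
= 12.50

12.50 DPS


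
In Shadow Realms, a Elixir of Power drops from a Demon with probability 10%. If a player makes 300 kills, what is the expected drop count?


Expected drops = kills * (drop_rate / 100)
= 300 * (10 / 100)
= 300 * 0.1
= 30.0

30.0 drops


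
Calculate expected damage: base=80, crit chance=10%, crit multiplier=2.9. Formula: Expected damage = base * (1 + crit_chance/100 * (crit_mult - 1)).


E[dmg] = base * (1 + crit_chance * (crit_mult - 1))
cc as decimal = 10/100 = 0.1
cm - 1 = 2.9 - 1 = 1.9
Bonus factor = 0.1 * 1.9 = 0.19
Total multiplier = 1 + 0.19 = 1.19
Expected damage = 80 * 1.19 = 95.20

95.20 damage


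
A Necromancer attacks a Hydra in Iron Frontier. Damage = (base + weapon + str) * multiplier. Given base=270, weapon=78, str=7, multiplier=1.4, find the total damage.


Sum base + weapon + str = 270 + 78 + 7 = 355
Multiply by 1.4:
355 * 1.4 = 497.0

497.0 damage


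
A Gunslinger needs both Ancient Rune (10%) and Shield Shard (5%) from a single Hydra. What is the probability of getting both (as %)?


For independent events, P(both) = P(A) * P(B)
= 10% * 5%
= 50 / 100 %
= 0.5%

0.5%


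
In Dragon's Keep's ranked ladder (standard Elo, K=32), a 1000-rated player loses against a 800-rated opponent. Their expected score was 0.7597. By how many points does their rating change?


Elo update: delta = K * (S - Ea), where S = 0 (loses)
S - Ea = 0 - 0.7597 = -0.7597
Rating change = 32 * -0.7597
= -24.31

-24.31 rating points


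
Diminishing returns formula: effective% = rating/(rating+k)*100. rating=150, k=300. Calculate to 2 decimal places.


effective% = rating / (rating + k) * 100
= 150 / (150 + 300) * 100
= 150 / 450 * 100
= 0.333333 * 100
= 33.33%

33.33%


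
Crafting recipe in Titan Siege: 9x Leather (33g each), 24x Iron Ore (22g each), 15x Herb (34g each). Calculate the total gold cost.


Cost breakdown:
  Leather: 9 * 33 = 297
  Iron Ore: 24 * 22 = 528
  Herb: 15 * 34 = 510
Total = 297 + 528 + 510 = 1335

1335 gold


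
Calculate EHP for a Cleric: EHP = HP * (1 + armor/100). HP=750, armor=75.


EHP = 750 * (1 + 75/100)
= 750 * (1 + 0.75)
= 750 * 1.75
= 1312.5

1312.5 EHP


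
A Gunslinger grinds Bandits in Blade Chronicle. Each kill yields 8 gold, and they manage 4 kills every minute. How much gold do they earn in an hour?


Gold per minute = 8 * 4 = 32
Gold per hour = 32 * 60 = 1920

1920 gold/hour


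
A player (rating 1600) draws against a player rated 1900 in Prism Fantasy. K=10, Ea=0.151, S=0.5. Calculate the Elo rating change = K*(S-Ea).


Elo update: delta = K * (S - Ea), where S = 0.5 (draws)
S - Ea = 0.5 - 0.151 = 0.349
Rating change = 10 * 0.349
= 3.49

3.49 rating points


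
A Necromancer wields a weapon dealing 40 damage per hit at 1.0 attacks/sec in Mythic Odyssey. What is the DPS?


DPS = damage * attack_speed
= 40 * 1.0
= 40.0

40.0 DPS


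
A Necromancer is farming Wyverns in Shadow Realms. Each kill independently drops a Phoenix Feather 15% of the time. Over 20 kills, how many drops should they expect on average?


Expected drops = kills * (drop_rate / 100)
= 20 * (15 / 100)
= 20 * 0.15
= 3.0

3.0 drops


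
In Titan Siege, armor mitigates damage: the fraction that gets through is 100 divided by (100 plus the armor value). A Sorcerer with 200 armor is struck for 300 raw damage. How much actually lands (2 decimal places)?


actual = 300 * 100 / (100 + 200)
= 300 * 100 / 300
= 30000 / 300
= 100.00

100.00 damage


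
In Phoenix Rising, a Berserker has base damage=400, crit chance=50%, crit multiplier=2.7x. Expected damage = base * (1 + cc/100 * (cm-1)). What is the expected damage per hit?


E[dmg] = base * (1 + crit_chance * (crit_mult - 1))
cc as decimal = 50/100 = 0.5
cm - 1 = 2.7 - 1 = 1.7
Bonus factor = 0.5 * 1.7 = 0.85
Total multiplier = 1 + 0.85 = 1.85
Expected damage = 400 * 1.85 = 740.00

740.00 damage


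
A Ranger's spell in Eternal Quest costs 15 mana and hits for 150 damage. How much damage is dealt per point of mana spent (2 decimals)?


Efficiency = damage / mana
= 150 / 15
= 10.00

10.00 dmg/mana


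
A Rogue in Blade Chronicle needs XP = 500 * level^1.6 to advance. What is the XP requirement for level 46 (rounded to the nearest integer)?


XP = 500 * level^1.6
Substitute level = 46:
XP = 500 * 46^1.6
= 500 * 457.5226
= 228761

228761 XP


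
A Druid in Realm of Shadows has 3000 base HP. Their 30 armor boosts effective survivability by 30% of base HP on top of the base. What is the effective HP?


EHP = 3000 * (1 + 30/100)
= 3000 * (1 + 0.3)
= 3000 * 1.3
= 3900.0

3900.0 EHP


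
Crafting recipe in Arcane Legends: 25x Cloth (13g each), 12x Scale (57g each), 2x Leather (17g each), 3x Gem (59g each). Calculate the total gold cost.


Cost breakdown:
  Cloth: 25 * 13 = 325
  Scale: 12 * 57 = 684
  Leather: 2 * 17 = 34
  Gem: 3 * 59 = 177
Total = 325 + 684 + 34 + 177 = 1220

1220 gold


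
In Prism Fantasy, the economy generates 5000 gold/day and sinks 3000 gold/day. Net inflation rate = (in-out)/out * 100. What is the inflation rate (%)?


Net gold = 5000 - 3000 = 2000
Inflation rate = net / sunk * 100 = 2000 / 3000 * 100
= 0.666667 * 100
= 66.67%

66.67%


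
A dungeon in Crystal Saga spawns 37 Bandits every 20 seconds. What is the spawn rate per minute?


Spawns per minute = count * (60 / interval)
= 37 * (60 / 20)
= 37 * 3.0
= 111.0

111.0 per minute


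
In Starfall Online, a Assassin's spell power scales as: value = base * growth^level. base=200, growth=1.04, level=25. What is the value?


value = base * growth^level
= 200 * 1.04^25
= 200 * 2.665836
= 533.17

533.17 spell power


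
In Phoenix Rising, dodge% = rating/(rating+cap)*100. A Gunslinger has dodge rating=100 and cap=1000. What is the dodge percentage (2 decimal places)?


dodge% = 100 / (100 + 1000) * 100
= 100 / 1100 * 100
= 0.090909 * 100
= 9.09%

9.09%


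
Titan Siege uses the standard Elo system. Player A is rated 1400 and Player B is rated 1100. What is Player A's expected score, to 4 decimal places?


Elo expected score: Ea = 1/(1 + 10^((Rb-Ra)/400))
Rb - Ra = 1100 - 1400 = -300
(Rb-Ra)/400 = -300/400 = -0.75
10^-0.75 = 0.177828
Ea = 1/(1 + 0.177828) = 1/1.177828 = 0.8490

0.8490


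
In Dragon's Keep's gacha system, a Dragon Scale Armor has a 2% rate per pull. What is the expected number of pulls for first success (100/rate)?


Expected pulls for a geometric distribution = 1/p = 100 / rate%
= 100 / 2
= 50.0

50.0 pulls


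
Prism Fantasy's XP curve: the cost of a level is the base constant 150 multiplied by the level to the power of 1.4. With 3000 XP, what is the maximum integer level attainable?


XP = 150 * level^1.4, so level = (XP / 150)^(1/1.4)
= (3000 / 150)^(1/1.4)
= 20.0^0.7143
= 8.4978
Floor: level = 8

level 8


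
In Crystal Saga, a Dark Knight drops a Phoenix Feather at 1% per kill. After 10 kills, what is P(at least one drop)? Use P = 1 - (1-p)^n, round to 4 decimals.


P(at least one) = 1 - P(none) = 1 - (1-p)^n
p = 1/100 = 0.01
1 - p = 0.99
(1 - p)^10 = 0.99^10 = 0.904382
P(at least one) = 1 - 0.904382 = 0.0956

0.0956


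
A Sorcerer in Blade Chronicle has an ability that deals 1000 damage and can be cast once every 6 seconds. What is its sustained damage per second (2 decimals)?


DPS = damage / cooldown
= 1000 / 6
= 166.67

166.67 DPS


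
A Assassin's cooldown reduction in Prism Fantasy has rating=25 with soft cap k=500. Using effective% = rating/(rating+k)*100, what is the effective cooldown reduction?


effective% = rating / (rating + k) * 100
= 25 / (25 + 500) * 100
= 25 / 525 * 100
= 0.047619 * 100
= 4.76%

4.76%


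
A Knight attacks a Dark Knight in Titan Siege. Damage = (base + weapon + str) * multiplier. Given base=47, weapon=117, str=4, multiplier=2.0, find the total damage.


Sum base + weapon + str = 47 + 117 + 4 = 168
Multiply by 2.0:
168 * 2.0 = 336.0

336.0 damage


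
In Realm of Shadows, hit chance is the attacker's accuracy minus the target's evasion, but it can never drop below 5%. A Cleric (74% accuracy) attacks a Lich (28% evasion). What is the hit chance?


accuracy - evasion = 74 - 28 = 46
Apply floor: max(46, 5) = 46
Hit chance = 46%

46%


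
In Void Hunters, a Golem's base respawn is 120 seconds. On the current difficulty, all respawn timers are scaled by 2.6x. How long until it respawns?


Respawn time = base * multiplier
= 120 * 2.6
= 312.0 seconds

312.0 seconds


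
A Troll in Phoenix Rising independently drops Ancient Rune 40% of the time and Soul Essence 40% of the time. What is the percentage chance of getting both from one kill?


For independent events, P(both) = P(A) * P(B)
= 40% * 40%
= 1600 / 100 %
= 16.0%

16.0%


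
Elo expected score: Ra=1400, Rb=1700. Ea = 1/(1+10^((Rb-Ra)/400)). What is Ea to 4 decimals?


Elo expected score: Ea = 1/(1 + 10^((Rb-Ra)/400))
Rb - Ra = 1700 - 1400 = 300
(Rb-Ra)/400 = 300/400 = 0.75
10^0.75 = 5.623413
Ea = 1/(1 + 5.623413) = 1/6.623413 = 0.1510

0.1510


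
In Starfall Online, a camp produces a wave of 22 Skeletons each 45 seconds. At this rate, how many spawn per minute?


Spawns per minute = count * (60 / interval)
= 22 * (60 / 45)
= 22 * 1.3333
= 29.33

29.33 per minute


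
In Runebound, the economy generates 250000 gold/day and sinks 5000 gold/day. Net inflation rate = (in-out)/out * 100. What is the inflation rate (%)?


Net gold = 250000 - 5000 = 245000
Inflation rate = net / sunk * 100 = 245000 / 5000 * 100
= 49.0 * 100
= 4900.00%

4900.00%
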